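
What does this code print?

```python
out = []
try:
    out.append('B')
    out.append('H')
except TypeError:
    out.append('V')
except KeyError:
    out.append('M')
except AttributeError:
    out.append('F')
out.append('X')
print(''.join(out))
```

Execution trace: 'B' (try body) → 'H' (try body, no exception) → 'X' (after the try/except). Output: BHX

Answer: BHX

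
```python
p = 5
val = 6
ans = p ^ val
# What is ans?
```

Trace:
`p = 5` → p = 5
`val = 6` → val = 6
`ans = p ^ val` → ans = 3
So ans = 3

Answer: 3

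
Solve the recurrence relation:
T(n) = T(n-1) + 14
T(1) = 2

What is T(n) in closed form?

Unrolling: T(n) = T(1) + 14·(n-1) = 2 + 14(n-1) = 14n - 12.

Answer: T(n) = 14n - 12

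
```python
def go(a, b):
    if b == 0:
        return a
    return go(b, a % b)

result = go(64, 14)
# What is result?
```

go(64, 14) -> go(14, 8) -> go(8, 6) -> go(6, 2) -> go(2, 0) -> 2

Answer: 2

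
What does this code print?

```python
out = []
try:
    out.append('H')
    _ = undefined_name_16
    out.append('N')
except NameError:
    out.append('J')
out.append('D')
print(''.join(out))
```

Execution trace: 'H' (try body) → 'J' (except NameError) → 'D' (after the try/except). Output: HJD

Answer: HJD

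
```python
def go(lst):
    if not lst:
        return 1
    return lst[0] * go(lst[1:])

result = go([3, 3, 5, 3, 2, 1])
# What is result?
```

Product over [3, 3, 5, 3, 2, 1] = 3 * 3 * 5 * 3 * 2 * 1 = 270

Answer: 270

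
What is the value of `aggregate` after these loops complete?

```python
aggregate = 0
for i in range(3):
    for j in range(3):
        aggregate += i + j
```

Sum of all i+j for i,j in 3x3
`aggregate` takes the values: 0 → 1 → 3 → 4 → 6 → 9 → 11 → 14 → 18

Answer: 18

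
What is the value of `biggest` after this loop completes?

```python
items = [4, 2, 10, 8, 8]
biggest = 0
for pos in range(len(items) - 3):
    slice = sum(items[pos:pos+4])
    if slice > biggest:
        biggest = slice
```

Max sum of 4-element window in [4, 2, 10, 8, 8]
`biggest` takes the values: 0 → 24 → 28

Answer: 28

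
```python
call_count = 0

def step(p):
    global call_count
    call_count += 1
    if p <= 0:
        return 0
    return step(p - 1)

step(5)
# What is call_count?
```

Linear recursion stepping by 1: 6 calls from p=5 down to ≤0.

Answer: 6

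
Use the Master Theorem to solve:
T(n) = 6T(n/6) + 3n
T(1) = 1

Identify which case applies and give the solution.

a=6, b=6, f(n)=3n. log_6(6) = 1. Since c=1 = 1, Case 2 applies: T(n) = Θ(n^log_b(a) · log n) = O(n log n).

Answer: O(n log n) - Case 2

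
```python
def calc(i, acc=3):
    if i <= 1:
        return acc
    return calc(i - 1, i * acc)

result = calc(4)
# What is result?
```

Accumulator trace (n, acc): (4, 3) -> (3, 12) -> (2, 36) -> (1, 72) -> return 72

Answer: 72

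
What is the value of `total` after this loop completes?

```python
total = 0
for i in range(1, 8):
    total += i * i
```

Sum of squares 1² to 7² = 140
`total` takes the values: 0 → 1 → 5 → 14 → 30 → 55 → 91 → 140

Answer: 140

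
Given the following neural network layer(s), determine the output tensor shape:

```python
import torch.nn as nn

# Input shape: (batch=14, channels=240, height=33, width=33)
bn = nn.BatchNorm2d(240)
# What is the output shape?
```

Input: (14, 240, 33, 33) -> Output: (14, 240, 33, 33)

Answer: (14, 240, 33, 33)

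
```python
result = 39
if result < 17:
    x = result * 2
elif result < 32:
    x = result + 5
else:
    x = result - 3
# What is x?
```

Trace:
`result = 39` → result = 39
`if result < 17: ...` → result < 17 is False, result < 32 is False, take else branch → x = 36
So x = 36

Answer: 36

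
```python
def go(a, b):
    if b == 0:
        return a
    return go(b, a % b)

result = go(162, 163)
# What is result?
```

go(162, 163) -> go(163, 162) -> go(162, 1) -> go(1, 0) -> 1

Answer: 1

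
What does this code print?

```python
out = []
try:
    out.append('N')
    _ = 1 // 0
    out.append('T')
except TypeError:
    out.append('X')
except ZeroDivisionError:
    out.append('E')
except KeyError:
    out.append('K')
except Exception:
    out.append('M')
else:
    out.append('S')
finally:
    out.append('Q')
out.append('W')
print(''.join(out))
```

Execution trace: 'N' (try body) → 'E' (except ZeroDivisionError) → 'Q' (finally) → 'W' (after the try/except). Output: NEQW

Answer: NEQW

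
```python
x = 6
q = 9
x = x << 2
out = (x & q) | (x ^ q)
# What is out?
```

Trace:
`x = 6` → x = 6
`q = 9` → q = 9
`x = x << 2` → x = 24
`out = (x & q) | (x ^ q)` → out = 25
So out = 25

Answer: 25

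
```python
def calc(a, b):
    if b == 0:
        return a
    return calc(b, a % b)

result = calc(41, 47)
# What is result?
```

calc(41, 47) -> calc(47, 41) -> calc(41, 6) -> calc(6, 5) -> calc(5, 1) -> calc(1, 0) -> 1

Answer: 1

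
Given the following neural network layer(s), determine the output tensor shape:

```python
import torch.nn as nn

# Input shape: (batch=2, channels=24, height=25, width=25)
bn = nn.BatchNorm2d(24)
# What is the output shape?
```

Input: (2, 24, 25, 25) -> Output: (2, 24, 25, 25)

Answer: (2, 24, 25, 25)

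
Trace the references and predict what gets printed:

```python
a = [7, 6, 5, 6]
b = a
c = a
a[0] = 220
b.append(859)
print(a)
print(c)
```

Key concept: multiple aliases.
Step by step:
`a = [7, 6, 5, 6]` → a = [7, 6, 5, 6]
`b = a` → b = [7, 6, 5, 6] (same object as a)
`c = a` → c = [7, 6, 5, 6] (same object as a, b)
`a[0] = 220` → a = [220, 6, 5, 6] (same object as b, c); b = [220, 6, 5, 6] (same object as a, c); c = [220, 6, 5, 6] (same object as a, b)
`b.append(859)` → a = [220, 6, 5, 6, 859] (same object as b, c); b = [220, 6, 5, 6, 859] (same object as a, c); c = [220, 6, 5, 6, 859] (same object as a, b)
`print(a)` → prints [220, 6, 5, 6, 859]
`print(c)` → prints [220, 6, 5, 6, 859]

Answer:
[220, 6, 5, 6, 859]
[220, 6, 5, 6, 859]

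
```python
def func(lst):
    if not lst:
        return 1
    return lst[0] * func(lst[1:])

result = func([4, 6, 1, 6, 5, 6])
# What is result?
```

Product over [4, 6, 1, 6, 5, 6] = 4 * 6 * 1 * 6 * 5 * 6 = 4320

Answer: 4320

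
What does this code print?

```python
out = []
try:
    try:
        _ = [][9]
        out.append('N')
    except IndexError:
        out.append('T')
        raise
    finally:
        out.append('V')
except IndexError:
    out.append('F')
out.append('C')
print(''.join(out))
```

Execution trace: 'T' (inner except IndexError) → 'V' (inner finally) → 'F' (outer except IndexError) → 'C' (after the try/except). Output: TVFC

Answer: TVFC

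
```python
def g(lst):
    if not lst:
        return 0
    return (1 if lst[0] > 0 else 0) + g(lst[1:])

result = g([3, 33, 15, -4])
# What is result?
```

Count of positive elements in [3, 33, 15, -4] = 3

Answer: 3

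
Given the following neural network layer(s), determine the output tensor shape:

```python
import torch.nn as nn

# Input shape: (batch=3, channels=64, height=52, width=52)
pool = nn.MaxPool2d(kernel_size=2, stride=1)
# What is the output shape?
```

Input: (3, 64, 52, 52) -> Output: (3, 64, 51, 51)

Answer: (3, 64, 51, 51)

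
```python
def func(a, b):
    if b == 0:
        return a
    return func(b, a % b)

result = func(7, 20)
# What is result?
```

func(7, 20) -> func(20, 7) -> func(7, 6) -> func(6, 1) -> func(1, 0) -> 1

Answer: 1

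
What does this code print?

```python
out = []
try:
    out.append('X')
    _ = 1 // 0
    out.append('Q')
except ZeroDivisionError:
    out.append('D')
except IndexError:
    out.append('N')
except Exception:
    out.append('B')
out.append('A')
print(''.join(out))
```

Execution trace: 'X' (try body) → 'D' (except ZeroDivisionError) → 'A' (after the try/except). Output: XDA

Answer: XDA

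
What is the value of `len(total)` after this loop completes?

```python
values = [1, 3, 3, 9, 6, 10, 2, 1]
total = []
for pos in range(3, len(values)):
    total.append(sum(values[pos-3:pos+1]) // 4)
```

Number of 4-element averages
`total` takes the values: [] → [4] → [4, 5] → [4, 5, 7] → [4, 5, 7, 6] → [4, 5, 7, 6, 4]
So `len(total)` = 5

Answer: 5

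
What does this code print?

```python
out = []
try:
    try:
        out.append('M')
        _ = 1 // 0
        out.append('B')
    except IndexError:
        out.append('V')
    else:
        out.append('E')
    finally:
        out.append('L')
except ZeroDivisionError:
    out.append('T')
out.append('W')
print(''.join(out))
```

Execution trace: 'M' (try body) → 'L' (finally) → 'T' (outer except ZeroDivisionError) → 'W' (after the try/except). Output: MLTW

Answer: MLTW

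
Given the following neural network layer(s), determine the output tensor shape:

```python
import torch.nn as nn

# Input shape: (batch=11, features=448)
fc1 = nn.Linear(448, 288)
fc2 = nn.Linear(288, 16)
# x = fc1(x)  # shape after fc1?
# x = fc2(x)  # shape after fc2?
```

Input: (11, 448) -> after fc1: (11, 288) -> Output: (11, 16)

Answer: (11, 16)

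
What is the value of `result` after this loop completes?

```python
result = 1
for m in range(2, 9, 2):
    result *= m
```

Product of even numbers 2 to 8
`result` takes the values: 1 → 2 → 8 → 48 → 384

Answer: 384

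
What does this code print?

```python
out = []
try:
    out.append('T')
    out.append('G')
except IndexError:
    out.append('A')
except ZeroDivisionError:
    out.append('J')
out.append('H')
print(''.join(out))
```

Execution trace: 'T' (try body) → 'G' (try body, no exception) → 'H' (after the try/except). Output: TGH

Answer: TGH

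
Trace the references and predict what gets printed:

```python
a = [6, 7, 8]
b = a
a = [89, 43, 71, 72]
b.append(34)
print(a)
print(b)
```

Key concept: rebinding vs mutation: a is rebound to a new list, b still points at the original.
Step by step:
`a = [6, 7, 8]` → a = [6, 7, 8]
`b = a` → b = [6, 7, 8] (same object as a)
`a = [89, 43, 71, 72]` → a = [89, 43, 71, 72]
`b.append(34)` → b = [6, 7, 8, 34]
`print(a)` → prints [89, 43, 71, 72]
`print(b)` → prints [6, 7, 8, 34]

Answer:
[89, 43, 71, 72]
[6, 7, 8, 34]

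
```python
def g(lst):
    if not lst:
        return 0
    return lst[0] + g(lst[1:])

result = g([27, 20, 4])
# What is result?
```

27 + 20 + 4 + 0 = 51

Answer: 51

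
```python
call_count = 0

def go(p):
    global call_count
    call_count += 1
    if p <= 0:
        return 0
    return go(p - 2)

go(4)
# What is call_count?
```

Linear recursion stepping by 2: 3 calls from p=4 down to ≤0.

Answer: 3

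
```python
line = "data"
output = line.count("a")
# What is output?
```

Trace:
`line = "data"` → line = 'data'
`output = line.count("a")` → output = 2
So output = 2

Answer: 2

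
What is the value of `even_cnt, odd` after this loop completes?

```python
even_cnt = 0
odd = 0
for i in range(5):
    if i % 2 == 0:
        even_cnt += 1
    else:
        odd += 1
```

Count evens and odds in range(5)
`even_cnt, odd` takes the values: (0, 0) → (1, 0) → (1, 1) → (2, 1) → (2, 2) → (3, 2)

Answer: 3, 2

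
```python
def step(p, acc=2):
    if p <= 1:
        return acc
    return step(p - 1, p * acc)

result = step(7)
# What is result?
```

Accumulator trace (n, acc): (7, 2) -> (6, 14) -> (5, 84) -> (4, 420) -> (3, 1680) -> (2, 5040) -> (1, 10080) -> return 10080

Answer: 10080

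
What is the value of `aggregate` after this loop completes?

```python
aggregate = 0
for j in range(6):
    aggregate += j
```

Sum of 0 to 5 = 15
`aggregate` takes the values: 0 → 1 → 3 → 6 → 10 → 15

Answer: 15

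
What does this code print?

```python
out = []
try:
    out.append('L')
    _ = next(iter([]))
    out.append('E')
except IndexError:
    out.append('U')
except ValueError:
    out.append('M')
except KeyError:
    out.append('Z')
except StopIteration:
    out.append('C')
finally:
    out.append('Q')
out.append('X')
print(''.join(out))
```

Execution trace: 'L' (try body) → 'C' (except StopIteration) → 'Q' (finally) → 'X' (after the try/except). Output: LCQX

Answer: LCQX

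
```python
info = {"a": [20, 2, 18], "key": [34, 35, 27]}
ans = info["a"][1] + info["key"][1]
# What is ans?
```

Trace:
`info = {"a": [20, 2, 18], "key": [34, 35, 27]}` → info = {'a': [20, 2, 18], 'key': [34, 35, 27]}
`ans = info["a"][1] + info["key"][1]` → ans = 37
So ans = 37

Answer: 37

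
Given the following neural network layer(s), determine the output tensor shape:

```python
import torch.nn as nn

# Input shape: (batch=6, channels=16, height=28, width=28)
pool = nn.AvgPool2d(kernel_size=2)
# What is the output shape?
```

Input: (6, 16, 28, 28) -> Output: (6, 16, 14, 14)

Answer: (6, 16, 14, 14)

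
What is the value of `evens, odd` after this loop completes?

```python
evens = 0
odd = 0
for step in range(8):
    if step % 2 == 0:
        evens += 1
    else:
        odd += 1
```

Count evens and odds in range(8)
`evens, odd` takes the values: (0, 0) → (1, 0) → (1, 1) → (2, 1) → (2, 2) → (3, 2) → (3, 3) → (4, 3) → (4, 4)

Answer: 4, 4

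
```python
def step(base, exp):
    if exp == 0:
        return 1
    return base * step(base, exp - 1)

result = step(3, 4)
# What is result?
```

step(3, 4) = 3 * 3 * 3 * 3 = 81

Answer: 81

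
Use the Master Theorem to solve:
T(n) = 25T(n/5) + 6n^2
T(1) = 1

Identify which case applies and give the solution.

a=25, b=5, f(n)=6n^2. log_5(25) = 2. Since c=2 = 2, Case 2 applies: T(n) = Θ(n^log_b(a) · log n) = O(n^2 log n).

Answer: O(n^2 log n) - Case 2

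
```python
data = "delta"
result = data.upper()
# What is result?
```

Trace:
`data = "delta"` → data = 'delta'
`result = data.upper()` → result = 'DELTA'
So result = 'DELTA'

Answer: 'DELTA'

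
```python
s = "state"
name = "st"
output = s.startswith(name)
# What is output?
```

Trace:
`s = "state"` → s = 'state'
`name = "st"` → name = 'st'
`output = s.startswith(name)` → output = True
So output = True

Answer: True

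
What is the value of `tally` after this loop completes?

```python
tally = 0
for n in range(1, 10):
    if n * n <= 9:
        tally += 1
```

Count numbers where n² ≤ 9
`tally` takes the values: 0 → 1 → 2 → 3

Answer: 3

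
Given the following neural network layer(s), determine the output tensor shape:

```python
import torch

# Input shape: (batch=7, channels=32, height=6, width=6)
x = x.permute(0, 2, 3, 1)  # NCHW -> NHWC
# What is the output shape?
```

Input: (7, 32, 6, 6) -> Output: (7, 6, 6, 32)

Answer: (7, 6, 6, 32)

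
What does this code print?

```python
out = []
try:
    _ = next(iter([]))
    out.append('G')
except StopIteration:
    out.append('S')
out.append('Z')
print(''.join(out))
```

Execution trace: 'S' (except StopIteration) → 'Z' (after the try/except). Output: SZ

Answer: SZ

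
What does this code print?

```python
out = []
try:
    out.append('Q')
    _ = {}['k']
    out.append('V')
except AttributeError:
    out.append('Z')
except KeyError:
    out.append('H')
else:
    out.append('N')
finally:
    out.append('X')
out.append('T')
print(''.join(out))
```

Execution trace: 'Q' (try body) → 'H' (except KeyError) → 'X' (finally) → 'T' (after the try/except). Output: QHXT

Answer: QHXT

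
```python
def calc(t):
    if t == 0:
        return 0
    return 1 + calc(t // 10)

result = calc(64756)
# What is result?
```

Count of digits of 64756: 5

Answer: 5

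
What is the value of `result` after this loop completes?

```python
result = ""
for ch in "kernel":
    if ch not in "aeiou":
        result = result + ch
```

Remove vowels from 'kernel'
`result` takes the values: "" → "k" → "kr" → "krn" → "krnl"

Answer: "krnl"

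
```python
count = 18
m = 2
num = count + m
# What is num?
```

Trace:
`count = 18` → count = 18
`m = 2` → m = 2
`num = count + m` → num = 20
So num = 20

Answer: 20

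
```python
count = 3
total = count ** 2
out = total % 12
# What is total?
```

Trace:
`count = 3` → count = 3
`total = count ** 2` → total = 9
`out = total % 12` → out = 9
So total = 9

Answer: 9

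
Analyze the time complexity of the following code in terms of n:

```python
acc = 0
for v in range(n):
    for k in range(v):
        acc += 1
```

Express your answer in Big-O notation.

Each loop level contributes: n × n. Multiplying the contributions gives O(n^2).

Answer: O(n^2)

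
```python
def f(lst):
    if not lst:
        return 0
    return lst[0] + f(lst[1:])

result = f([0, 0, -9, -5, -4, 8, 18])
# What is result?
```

0 + 0 + (-9) + (-5) + (-4) + 8 + 18 + 0 = 8

Answer: 8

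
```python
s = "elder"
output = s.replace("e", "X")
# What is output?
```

Trace:
`s = "elder"` → s = 'elder'
`output = s.replace("e", "X")` → output = 'XldXr'
So output = 'XldXr'

Answer: 'XldXr'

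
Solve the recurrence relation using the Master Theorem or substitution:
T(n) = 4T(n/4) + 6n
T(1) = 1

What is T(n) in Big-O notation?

By Master Theorem: a=4, b=4, f(n)=6n. Since log_4(4) = 1 and f(n) = Θ(n^1), Case 2 applies. T(n) = O(n log n).

Answer: O(n log n)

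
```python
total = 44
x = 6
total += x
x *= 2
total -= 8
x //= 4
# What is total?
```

Trace:
`total = 44` → total = 44
`x = 6` → x = 6
`total += x` → total = 50
`x *= 2` → x = 12
`total -= 8` → total = 42
`x //= 4` → x = 3
So total = 42

Answer: 42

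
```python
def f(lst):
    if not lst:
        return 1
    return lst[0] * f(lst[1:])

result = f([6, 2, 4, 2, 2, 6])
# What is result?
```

Product over [6, 2, 4, 2, 2, 6] = 6 * 2 * 4 * 2 * 2 * 6 = 1152

Answer: 1152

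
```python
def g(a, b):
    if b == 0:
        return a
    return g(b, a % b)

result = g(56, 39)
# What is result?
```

g(56, 39) -> g(39, 17) -> g(17, 5) -> g(5, 2) -> g(2, 1) -> g(1, 0) -> 1

Answer: 1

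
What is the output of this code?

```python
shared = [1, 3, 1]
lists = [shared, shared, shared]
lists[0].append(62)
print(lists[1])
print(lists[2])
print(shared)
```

Key concept: list of same reference.
Step by step:
`shared = [1, 3, 1]` → shared = [1, 3, 1]
`lists = [shared, shared, shared]` → lists = [[1, 3, 1], [1, 3, 1], [1, 3, 1]]
`lists[0].append(62)` → shared = [1, 3, 1, 62]; lists = [[1, 3, 1, 62], [1, 3, 1, 62], [1, 3, 1, 62]]
`print(lists[1])` → prints [1, 3, 1, 62]
`print(lists[2])` → prints [1, 3, 1, 62]
`print(shared)` → prints [1, 3, 1, 62]

Answer:
[1, 3, 1, 62]
[1, 3, 1, 62]
[1, 3, 1, 62]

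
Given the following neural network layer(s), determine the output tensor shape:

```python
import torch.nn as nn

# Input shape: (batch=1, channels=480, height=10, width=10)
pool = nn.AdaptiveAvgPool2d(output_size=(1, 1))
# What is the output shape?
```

Input: (1, 480, 10, 10) -> Output: (1, 480, 1, 1)

Answer: (1, 480, 1, 1)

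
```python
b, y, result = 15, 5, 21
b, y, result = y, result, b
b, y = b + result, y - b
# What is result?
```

Trace:
`b, y, result = 15, 5, 21` → b = 15; y = 5; result = 21
`b, y, result = y, result, b` → b = 5; y = 21; result = 15
`b, y = b + result, y - b` → b = 20; y = 16
So result = 15

Answer: 15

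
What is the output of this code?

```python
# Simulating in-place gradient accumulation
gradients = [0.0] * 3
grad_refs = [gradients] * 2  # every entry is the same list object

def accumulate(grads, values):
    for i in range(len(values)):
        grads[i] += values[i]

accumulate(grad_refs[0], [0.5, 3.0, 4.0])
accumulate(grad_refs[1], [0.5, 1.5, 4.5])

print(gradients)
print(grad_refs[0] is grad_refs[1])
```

Key concept: gradient accumulation aliasing.
Step by step:
`gradients = [0.0] * 3` → gradients = [0.0, 0.0, 0.0]
`grad_refs = [gradients] * 2` → grad_refs = [[0.0, 0.0, 0.0], [0.0, 0.0, 0.0]]
`accumulate(grad_refs[0], [0.5, 3.0, 4.0])` → gradients = [0.5, 3.0, 4.0]; grad_refs = [[0.5, 3.0, 4.0], [0.5, 3.0, 4.0]]
`accumulate(grad_refs[1], [0.5, 1.5, 4.5])` → gradients = [1.0, 4.5, 8.5]; grad_refs = [[1.0, 4.5, 8.5], [1.0, 4.5, 8.5]]
`print(gradients)` → prints [1.0, 4.5, 8.5]
`print(grad_refs[0] is grad_refs[1])` → prints True

Answer:
[1.0, 4.5, 8.5]
True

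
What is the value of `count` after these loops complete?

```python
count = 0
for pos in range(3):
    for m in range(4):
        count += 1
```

3 * 4 = 12
`count` takes the values: 0 → 1 → 2 → 3 → 4 → 5 → 6 → 7 → 8 → 9 → 10 → 11 → 12

Answer: 12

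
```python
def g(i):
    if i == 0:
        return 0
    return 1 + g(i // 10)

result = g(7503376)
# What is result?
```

Count of digits of 7503376: 7

Answer: 7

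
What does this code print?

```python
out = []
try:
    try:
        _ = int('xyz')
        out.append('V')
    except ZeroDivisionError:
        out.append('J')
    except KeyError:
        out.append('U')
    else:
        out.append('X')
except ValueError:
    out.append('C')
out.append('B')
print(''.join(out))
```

Execution trace: 'C' (outer except ValueError) → 'B' (after the try/except). Output: CB

Answer: CB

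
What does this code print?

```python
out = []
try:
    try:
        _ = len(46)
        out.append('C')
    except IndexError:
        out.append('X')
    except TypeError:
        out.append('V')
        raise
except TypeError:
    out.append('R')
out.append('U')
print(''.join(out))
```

Execution trace: 'V' (inner except TypeError) → 'R' (outer except TypeError) → 'U' (after the try/except). Output: VRU

Answer: VRU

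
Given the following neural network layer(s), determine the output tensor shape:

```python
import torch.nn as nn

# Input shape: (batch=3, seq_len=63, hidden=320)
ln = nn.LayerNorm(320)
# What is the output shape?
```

Input: (3, 63, 320) -> Output: (3, 63, 320)

Answer: (3, 63, 320)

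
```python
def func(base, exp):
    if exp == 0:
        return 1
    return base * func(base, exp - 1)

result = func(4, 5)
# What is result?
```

func(4, 5) = 4 * 4 * 4 * 4 * 4 = 1024

Answer: 1024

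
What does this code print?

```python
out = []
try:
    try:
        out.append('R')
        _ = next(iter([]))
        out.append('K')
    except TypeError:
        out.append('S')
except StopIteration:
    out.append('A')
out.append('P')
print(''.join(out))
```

Execution trace: 'R' (inner try body) → 'A' (outer except StopIteration) → 'P' (after the try/except). Output: RAP

Answer: RAP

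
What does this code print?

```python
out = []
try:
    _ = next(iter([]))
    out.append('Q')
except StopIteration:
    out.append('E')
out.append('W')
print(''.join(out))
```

Execution trace: 'E' (except StopIteration) → 'W' (after the try/except). Output: EW

Answer: EW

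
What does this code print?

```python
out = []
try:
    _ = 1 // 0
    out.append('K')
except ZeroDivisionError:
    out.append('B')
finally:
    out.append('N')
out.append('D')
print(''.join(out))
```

Execution trace: 'B' (except ZeroDivisionError) → 'N' (finally) → 'D' (after the try/except). Output: BND

Answer: BND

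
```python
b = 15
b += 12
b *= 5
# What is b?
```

Trace:
`b = 15` → b = 15
`b += 12` → b = 27
`b *= 5` → b = 135
So b = 135

Answer: 135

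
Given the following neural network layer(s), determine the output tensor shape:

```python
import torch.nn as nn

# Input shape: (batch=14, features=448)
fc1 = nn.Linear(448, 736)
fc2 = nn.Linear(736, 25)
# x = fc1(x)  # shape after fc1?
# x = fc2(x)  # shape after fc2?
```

Input: (14, 448) -> after fc1: (14, 736) -> Output: (14, 25)

Answer: (14, 25)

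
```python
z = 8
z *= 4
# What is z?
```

Trace:
`z = 8` → z = 8
`z *= 4` → z = 32
So z = 32

Answer: 32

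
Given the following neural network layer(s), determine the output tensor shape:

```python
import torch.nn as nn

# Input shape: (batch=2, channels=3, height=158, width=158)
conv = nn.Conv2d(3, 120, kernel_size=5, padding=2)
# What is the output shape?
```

Input: (2, 3, 158, 158) -> Output: (2, 120, 158, 158)

Answer: (2, 120, 158, 158)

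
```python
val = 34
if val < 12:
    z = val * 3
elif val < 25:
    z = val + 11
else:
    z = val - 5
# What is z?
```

Trace:
`val = 34` → val = 34
`if val < 12: ...` → val < 12 is False, val < 25 is False, take else branch → z = 29
So z = 29

Answer: 29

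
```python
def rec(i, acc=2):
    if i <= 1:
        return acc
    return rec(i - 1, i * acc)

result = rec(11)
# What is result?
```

Accumulator trace (n, acc): (11, 2) -> (10, 22) -> (9, 220) -> (8, 1980) -> (7, 15840) -> (6, 110880) -> (5, 665280) -> (4, 3326400) -> (3, 13305600) -> (2, 39916800) -> (1, 79833600) -> return 79833600

Answer: 79833600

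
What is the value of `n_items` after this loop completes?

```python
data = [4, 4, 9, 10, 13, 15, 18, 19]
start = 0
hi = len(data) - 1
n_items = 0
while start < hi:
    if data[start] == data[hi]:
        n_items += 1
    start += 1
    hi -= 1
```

Count matching pairs from ends
`n_items` takes the values: 0

Answer: 0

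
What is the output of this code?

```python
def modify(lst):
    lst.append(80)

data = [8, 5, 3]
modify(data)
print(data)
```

Key concept: function modifies passed list.
Step by step:
`data = [8, 5, 3]` → data = [8, 5, 3]
`modify(data)` → data = [8, 5, 3, 80]
`print(data)` → prints [8, 5, 3, 80]

Answer: [8, 5, 3, 80]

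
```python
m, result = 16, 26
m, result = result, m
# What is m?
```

Trace:
`m, result = 16, 26` → m = 16; result = 26
`m, result = result, m` → m = 26; result = 16
So m = 26

Answer: 26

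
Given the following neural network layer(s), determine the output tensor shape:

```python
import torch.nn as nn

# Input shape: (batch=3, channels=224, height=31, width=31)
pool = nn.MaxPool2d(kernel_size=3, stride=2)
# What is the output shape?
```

Input: (3, 224, 31, 31) -> Output: (3, 224, 15, 15)

Answer: (3, 224, 15, 15)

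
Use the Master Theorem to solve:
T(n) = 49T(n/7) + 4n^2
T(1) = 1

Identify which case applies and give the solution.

a=49, b=7, f(n)=4n^2. log_7(49) = 2. Since c=2 = 2, Case 2 applies: T(n) = Θ(n^log_b(a) · log n) = O(n^2 log n).

Answer: O(n^2 log n) - Case 2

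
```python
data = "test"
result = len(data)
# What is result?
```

Trace:
`data = "test"` → data = 'test'
`result = len(data)` → result = 4
So result = 4

Answer: 4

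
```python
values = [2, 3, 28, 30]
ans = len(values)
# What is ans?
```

Trace:
`values = [2, 3, 28, 30]` → values = [2, 3, 28, 30]
`ans = len(values)` → ans = 4
So ans = 4

Answer: 4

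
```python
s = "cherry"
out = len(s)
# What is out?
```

Trace:
`s = "cherry"` → s = 'cherry'
`out = len(s)` → out = 6
So out = 6

Answer: 6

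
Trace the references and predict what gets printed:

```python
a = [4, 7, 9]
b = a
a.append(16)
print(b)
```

Key concept: basic list aliasing.
Step by step:
`a = [4, 7, 9]` → a = [4, 7, 9]
`b = a` → b = [4, 7, 9] (same object as a)
`a.append(16)` → a = [4, 7, 9, 16] (same object as b); b = [4, 7, 9, 16] (same object as a)
`print(b)` → prints [4, 7, 9, 16]

Answer: [4, 7, 9, 16]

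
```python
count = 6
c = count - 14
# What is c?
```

Trace:
`count = 6` → count = 6
`c = count - 14` → c = -8
So c = -8

Answer: -8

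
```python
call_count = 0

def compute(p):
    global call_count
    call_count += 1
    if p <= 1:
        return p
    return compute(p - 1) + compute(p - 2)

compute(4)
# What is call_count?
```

Calls(p) = 1 + Calls(p-1) + Calls(p-2); Calls(0)=Calls(1)=1. For p=4 this gives 9.

Answer: 9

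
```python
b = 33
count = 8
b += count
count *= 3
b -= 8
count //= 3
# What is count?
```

Trace:
`b = 33` → b = 33
`count = 8` → count = 8
`b += count` → b = 41
`count *= 3` → count = 24
`b -= 8` → b = 33
`count //= 3` → count = 8
So count = 8

Answer: 8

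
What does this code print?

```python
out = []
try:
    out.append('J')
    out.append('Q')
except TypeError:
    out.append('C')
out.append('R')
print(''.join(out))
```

Execution trace: 'J' (try body) → 'Q' (try body, no exception) → 'R' (after the try/except). Output: JQR

Answer: JQR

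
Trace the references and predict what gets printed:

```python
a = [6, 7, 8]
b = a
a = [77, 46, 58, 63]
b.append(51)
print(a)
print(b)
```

Key concept: rebinding vs mutation: a is rebound to a new list, b still points at the original.
Step by step:
`a = [6, 7, 8]` → a = [6, 7, 8]
`b = a` → b = [6, 7, 8] (same object as a)
`a = [77, 46, 58, 63]` → a = [77, 46, 58, 63]
`b.append(51)` → b = [6, 7, 8, 51]
`print(a)` → prints [77, 46, 58, 63]
`print(b)` → prints [6, 7, 8, 51]

Answer:
[77, 46, 58, 63]
[6, 7, 8, 51]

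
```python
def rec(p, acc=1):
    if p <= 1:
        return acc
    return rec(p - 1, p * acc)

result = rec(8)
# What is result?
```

Accumulator trace (n, acc): (8, 1) -> (7, 8) -> (6, 56) -> (5, 336) -> (4, 1680) -> (3, 6720) -> (2, 20160) -> (1, 40320) -> return 40320

Answer: 40320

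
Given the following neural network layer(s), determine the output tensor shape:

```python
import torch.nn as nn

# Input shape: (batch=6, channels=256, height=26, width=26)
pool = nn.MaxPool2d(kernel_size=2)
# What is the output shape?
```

Input: (6, 256, 26, 26) -> Output: (6, 256, 13, 13)

Answer: (6, 256, 13, 13)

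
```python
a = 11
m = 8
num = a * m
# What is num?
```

Trace:
`a = 11` → a = 11
`m = 8` → m = 8
`num = a * m` → num = 88
So num = 88

Answer: 88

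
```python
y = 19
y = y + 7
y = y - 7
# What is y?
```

Trace:
`y = 19` → y = 19
`y = y + 7` → y = 26
`y = y - 7` → y = 19
So y = 19

Answer: 19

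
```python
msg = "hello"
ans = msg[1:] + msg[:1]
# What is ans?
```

Trace:
`msg = "hello"` → msg = 'hello'
`ans = msg[1:] + msg[:1]` → ans = 'elloh'
So ans = 'elloh'

Answer: 'elloh'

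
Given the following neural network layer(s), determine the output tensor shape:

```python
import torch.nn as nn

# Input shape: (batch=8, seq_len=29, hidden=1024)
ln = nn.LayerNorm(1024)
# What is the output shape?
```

Input: (8, 29, 1024) -> Output: (8, 29, 1024)

Answer: (8, 29, 1024)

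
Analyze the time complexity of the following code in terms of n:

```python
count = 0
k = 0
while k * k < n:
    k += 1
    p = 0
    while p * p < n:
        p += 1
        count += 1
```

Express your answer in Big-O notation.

Each loop level contributes: √n × √n. Multiplying the contributions gives O(n).

Answer: O(n)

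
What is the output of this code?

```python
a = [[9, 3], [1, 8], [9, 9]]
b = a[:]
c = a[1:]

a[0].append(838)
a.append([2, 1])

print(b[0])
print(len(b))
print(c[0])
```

Key concept: slice with nested mutation.
Step by step:
`a = [[9, 3], [1, 8], [9, 9]]` → a = [[9, 3], [1, 8], [9, 9]]
`b = a[:]` → b = [[9, 3], [1, 8], [9, 9]]
`c = a[1:]` → c = [[1, 8], [9, 9]]
`a[0].append(838)` → a = [[9, 3, 838], [1, 8], [9, 9]]; b = [[9, 3, 838], [1, 8], [9, 9]]
`a.append([2, 1])` → a = [[9, 3, 838], [1, 8], [9, 9], [2, 1]]
`print(b[0])` → prints [9, 3, 838]
`print(len(b))` → prints 3
`print(c[0])` → prints [1, 8]

Answer:
[9, 3, 838]
3
[1, 8]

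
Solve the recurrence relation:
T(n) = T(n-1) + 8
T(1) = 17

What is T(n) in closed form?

Unrolling: T(n) = T(1) + 8·(n-1) = 17 + 8(n-1) = 8n + 9.

Answer: T(n) = 8n + 9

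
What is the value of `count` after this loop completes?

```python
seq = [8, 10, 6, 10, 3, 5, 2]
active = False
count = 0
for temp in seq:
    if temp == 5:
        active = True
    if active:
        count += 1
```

Count elements after first 5 in [8, 10, 6, 10, 3, 5, 2]
`count` takes the values: 0 → 1 → 2

Answer: 2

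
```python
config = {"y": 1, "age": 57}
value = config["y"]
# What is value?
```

Trace:
`config = {"y": 1, "age": 57}` → config = {'y': 1, 'age': 57}
`value = config["y"]` → value = 1
So value = 1

Answer: 1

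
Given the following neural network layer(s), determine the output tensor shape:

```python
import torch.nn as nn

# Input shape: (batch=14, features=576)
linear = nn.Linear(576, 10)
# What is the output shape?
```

Input: (14, 576) -> Output: (14, 10)

Answer: (14, 10)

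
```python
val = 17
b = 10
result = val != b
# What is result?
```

Trace:
`val = 17` → val = 17
`b = 10` → b = 10
`result = val != b` → result = True
So result = True

Answer: True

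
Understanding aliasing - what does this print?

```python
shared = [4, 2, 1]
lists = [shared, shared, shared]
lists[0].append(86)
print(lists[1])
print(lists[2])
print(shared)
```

Key concept: list of same reference.
Step by step:
`shared = [4, 2, 1]` → shared = [4, 2, 1]
`lists = [shared, shared, shared]` → lists = [[4, 2, 1], [4, 2, 1], [4, 2, 1]]
`lists[0].append(86)` → shared = [4, 2, 1, 86]; lists = [[4, 2, 1, 86], [4, 2, 1, 86], [4, 2, 1, 86]]
`print(lists[1])` → prints [4, 2, 1, 86]
`print(lists[2])` → prints [4, 2, 1, 86]
`print(shared)` → prints [4, 2, 1, 86]

Answer:
[4, 2, 1, 86]
[4, 2, 1, 86]
[4, 2, 1, 86]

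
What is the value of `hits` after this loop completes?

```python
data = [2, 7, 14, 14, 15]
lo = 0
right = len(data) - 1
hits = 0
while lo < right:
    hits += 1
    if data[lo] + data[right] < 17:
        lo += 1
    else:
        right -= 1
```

Steps to find pair summing to 17
`hits` takes the values: 0 → 1 → 2 → 3 → 4

Answer: 4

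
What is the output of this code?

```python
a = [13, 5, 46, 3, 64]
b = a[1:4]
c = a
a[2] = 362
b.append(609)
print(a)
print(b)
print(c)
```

Key concept: slice vs alias.
Step by step:
`a = [13, 5, 46, 3, 64]` → a = [13, 5, 46, 3, 64]
`b = a[1:4]` → b = [5, 46, 3]
`c = a` → c = [13, 5, 46, 3, 64] (same object as a)
`a[2] = 362` → a = [13, 5, 362, 3, 64] (same object as c); c = [13, 5, 362, 3, 64] (same object as a)
`b.append(609)` → b = [5, 46, 3, 609]
`print(a)` → prints [13, 5, 362, 3, 64]
`print(b)` → prints [5, 46, 3, 609]
`print(c)` → prints [13, 5, 362, 3, 64]

Answer:
[13, 5, 362, 3, 64]
[5, 46, 3, 609]
[13, 5, 362, 3, 64]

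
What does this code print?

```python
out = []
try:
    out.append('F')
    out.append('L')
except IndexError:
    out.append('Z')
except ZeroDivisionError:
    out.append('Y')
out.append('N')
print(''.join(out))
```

Execution trace: 'F' (try body) → 'L' (try body, no exception) → 'N' (after the try/except). Output: FLN

Answer: FLN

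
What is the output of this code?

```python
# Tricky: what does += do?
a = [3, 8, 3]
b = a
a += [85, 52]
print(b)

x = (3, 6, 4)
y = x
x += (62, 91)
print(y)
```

Key concept: += behavior differs for mutable vs immutable.
Step by step:
`a = [3, 8, 3]` → a = [3, 8, 3]
`b = a` → b = [3, 8, 3] (same object as a)
`a += [85, 52]` → a = [3, 8, 3, 85, 52] (same object as b); b = [3, 8, 3, 85, 52] (same object as a)
`print(b)` → prints [3, 8, 3, 85, 52]
`x = (3, 6, 4)` → x = (3, 6, 4)
`y = x` → y = (3, 6, 4)
`x += (62, 91)` → x = (3, 6, 4, 62, 91)
`print(y)` → prints (3, 6, 4)

Answer:
[3, 8, 3, 85, 52]
(3, 6, 4)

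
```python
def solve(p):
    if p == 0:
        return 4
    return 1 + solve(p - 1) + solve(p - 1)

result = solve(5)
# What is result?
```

solve(p) = 1 + 2·solve(p-1), solve(0)=4. Closed form: (4+1)·2^5 - 1 = 159.

Answer: 159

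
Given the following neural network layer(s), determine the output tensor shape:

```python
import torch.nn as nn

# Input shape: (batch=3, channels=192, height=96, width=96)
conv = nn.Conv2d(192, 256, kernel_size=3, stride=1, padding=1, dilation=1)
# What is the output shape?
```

Input: (3, 192, 96, 96) -> Output: (3, 256, 96, 96)

Answer: (3, 256, 96, 96)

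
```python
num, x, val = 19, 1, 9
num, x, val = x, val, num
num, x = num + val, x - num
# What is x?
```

Trace:
`num, x, val = 19, 1, 9` → num = 19; x = 1; val = 9
`num, x, val = x, val, num` → num = 1; x = 9; val = 19
`num, x = num + val, x - num` → num = 20; x = 8
So x = 8

Answer: 8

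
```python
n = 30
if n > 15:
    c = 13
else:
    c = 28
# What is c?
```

Trace:
`n = 30` → n = 30
`if n > 15: ...` → n > 15 is True → c = 13
So c = 13

Answer: 13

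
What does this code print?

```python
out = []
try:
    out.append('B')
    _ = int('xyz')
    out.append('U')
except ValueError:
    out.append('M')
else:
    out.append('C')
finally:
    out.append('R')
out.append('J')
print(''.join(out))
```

Execution trace: 'B' (try body) → 'M' (except ValueError) → 'R' (finally) → 'J' (after the try/except). Output: BMRJ

Answer: BMRJ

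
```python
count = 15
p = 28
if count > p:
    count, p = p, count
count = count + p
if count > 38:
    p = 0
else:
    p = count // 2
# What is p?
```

Trace:
`count = 15` → count = 15
`p = 28` → p = 28
`if count > p: ...` → count > p is False → no variable changes
`count = count + p` → count = 43
`if count > 38: ...` → count > 38 is True → p = 0
So p = 0

Answer: 0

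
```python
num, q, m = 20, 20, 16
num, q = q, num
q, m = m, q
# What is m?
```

Trace:
`num, q, m = 20, 20, 16` → num = 20; q = 20; m = 16
`num, q = q, num` → num = 20; q = 20
`q, m = m, q` → q = 16; m = 20
So m = 20

Answer: 20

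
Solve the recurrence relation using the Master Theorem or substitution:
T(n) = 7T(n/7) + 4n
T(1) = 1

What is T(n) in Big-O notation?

By Master Theorem: a=7, b=7, f(n)=4n. Since log_7(7) = 1 and f(n) = Θ(n^1), Case 2 applies. T(n) = O(n log n).

Answer: O(n log n)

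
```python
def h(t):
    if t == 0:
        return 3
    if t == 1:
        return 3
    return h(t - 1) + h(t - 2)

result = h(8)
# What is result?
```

Build up from base cases: h(0)=3, h(1)=3, h(2)=6, h(3)=9, h(4)=15, h(5)=24, h(6)=39, ..., h(8)=102

Answer: 102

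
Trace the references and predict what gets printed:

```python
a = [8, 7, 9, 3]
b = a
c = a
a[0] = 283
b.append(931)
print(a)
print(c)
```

Key concept: multiple aliases.
Step by step:
`a = [8, 7, 9, 3]` → a = [8, 7, 9, 3]
`b = a` → b = [8, 7, 9, 3] (same object as a)
`c = a` → c = [8, 7, 9, 3] (same object as a, b)
`a[0] = 283` → a = [283, 7, 9, 3] (same object as b, c); b = [283, 7, 9, 3] (same object as a, c); c = [283, 7, 9, 3] (same object as a, b)
`b.append(931)` → a = [283, 7, 9, 3, 931] (same object as b, c); b = [283, 7, 9, 3, 931] (same object as a, c); c = [283, 7, 9, 3, 931] (same object as a, b)
`print(a)` → prints [283, 7, 9, 3, 931]
`print(c)` → prints [283, 7, 9, 3, 931]

Answer:
[283, 7, 9, 3, 931]
[283, 7, 9, 3, 931]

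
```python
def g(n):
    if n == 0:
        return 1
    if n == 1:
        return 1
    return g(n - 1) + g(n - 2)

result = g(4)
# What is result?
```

Build up from base cases: g(0)=1, g(1)=1, g(2)=2, g(3)=3, g(4)=5

Answer: 5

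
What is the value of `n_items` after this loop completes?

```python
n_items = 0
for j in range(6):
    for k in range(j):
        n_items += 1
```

Triangle number: 0+1+2+...+5
`n_items` takes the values: 0 → 1 → 2 → 3 → 4 → 5 → 6 → 7 → 8 → 9 → 10 → 11 → 12 → 13 → 14 → 15

Answer: 15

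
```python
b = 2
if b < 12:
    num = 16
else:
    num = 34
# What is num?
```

Trace:
`b = 2` → b = 2
`if b < 12: ...` → b < 12 is True → num = 16
So num = 16

Answer: 16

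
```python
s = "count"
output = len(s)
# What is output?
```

Trace:
`s = "count"` → s = 'count'
`output = len(s)` → output = 5
So output = 5

Answer: 5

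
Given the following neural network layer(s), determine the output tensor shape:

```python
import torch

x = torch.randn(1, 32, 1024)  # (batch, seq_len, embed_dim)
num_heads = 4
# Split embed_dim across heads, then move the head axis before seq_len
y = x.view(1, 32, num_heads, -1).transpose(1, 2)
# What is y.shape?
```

Input: (1, 32, 1024) -> head_dim = 1024 // 4 = 256; after view: (1, 32, 4, 256) -> after transpose(1, 2): (1, 4, 32, 256) -> Output: (1, 4, 32, 256)

Answer: (1, 4, 32, 256)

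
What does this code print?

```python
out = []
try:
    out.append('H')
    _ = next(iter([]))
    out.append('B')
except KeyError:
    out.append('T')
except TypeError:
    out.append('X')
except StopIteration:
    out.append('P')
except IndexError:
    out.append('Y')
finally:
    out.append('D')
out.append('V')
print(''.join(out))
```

Execution trace: 'H' (try body) → 'P' (except StopIteration) → 'D' (finally) → 'V' (after the try/except). Output: HPDV

Answer: HPDV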